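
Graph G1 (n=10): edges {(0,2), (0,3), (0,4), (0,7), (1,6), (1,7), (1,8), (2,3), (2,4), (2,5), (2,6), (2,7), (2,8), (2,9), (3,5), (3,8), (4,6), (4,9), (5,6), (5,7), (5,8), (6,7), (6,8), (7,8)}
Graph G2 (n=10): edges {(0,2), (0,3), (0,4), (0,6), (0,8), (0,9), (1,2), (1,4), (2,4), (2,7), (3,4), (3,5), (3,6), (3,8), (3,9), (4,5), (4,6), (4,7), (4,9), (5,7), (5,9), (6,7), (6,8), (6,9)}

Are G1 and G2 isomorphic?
Yes, isomorphic

The graphs are isomorphic.
One valid mapping φ: V(G1) → V(G2): 0→7, 1→8, 2→4, 3→5, 4→2, 5→9, 6→0, 7→6, 8→3, 9→1

Verify φ preserves adjacency — for each edge of G1, its image is an edge of G2:
  (0,2) → (φ(0),φ(2)) = (4,7) ∈ E(G2) ✓
  (0,3) → (φ(0),φ(3)) = (5,7) ∈ E(G2) ✓
  (0,4) → (φ(0),φ(4)) = (2,7) ∈ E(G2) ✓
  (0,7) → (φ(0),φ(7)) = (6,7) ∈ E(G2) ✓
  (1,6) → (φ(1),φ(6)) = (0,8) ∈ E(G2) ✓
  (1,7) → (φ(1),φ(7)) = (6,8) ∈ E(G2) ✓
  (1,8) → (φ(1),φ(8)) = (3,8) ∈ E(G2) ✓
  (2,3) → (φ(2),φ(3)) = (4,5) ∈ E(G2) ✓
  (2,4) → (φ(2),φ(4)) = (2,4) ∈ E(G2) ✓
  (2,5) → (φ(2),φ(5)) = (4,9) ∈ E(G2) ✓
  (2,6) → (φ(2),φ(6)) = (0,4) ∈ E(G2) ✓
  (2,7) → (φ(2),φ(7)) = (4,6) ∈ E(G2) ✓
  (2,8) → (φ(2),φ(8)) = (3,4) ∈ E(G2) ✓
  (2,9) → (φ(2),φ(9)) = (1,4) ∈ E(G2) ✓
  (3,5) → (φ(3),φ(5)) = (5,9) ∈ E(G2) ✓
  (3,8) → (φ(3),φ(8)) = (3,5) ∈ E(G2) ✓
  (4,6) → (φ(4),φ(6)) = (0,2) ∈ E(G2) ✓
  (4,9) → (φ(4),φ(9)) = (1,2) ∈ E(G2) ✓
  (5,6) → (φ(5),φ(6)) = (0,9) ∈ E(G2) ✓
  (5,7) → (φ(5),φ(7)) = (6,9) ∈ E(G2) ✓
  (5,8) → (φ(5),φ(8)) = (3,9) ∈ E(G2) ✓
  (6,7) → (φ(6),φ(7)) = (0,6) ∈ E(G2) ✓
  (6,8) → (φ(6),φ(8)) = (0,3) ∈ E(G2) ✓
  (7,8) → (φ(7),φ(8)) = (3,6) ∈ E(G2) ✓
All 24 edges of G1 map to edges of G2, and |E(G1)| = |E(G2)| = 24, so φ is a bijection on edges as well as vertices. Hence G1 ≅ G2.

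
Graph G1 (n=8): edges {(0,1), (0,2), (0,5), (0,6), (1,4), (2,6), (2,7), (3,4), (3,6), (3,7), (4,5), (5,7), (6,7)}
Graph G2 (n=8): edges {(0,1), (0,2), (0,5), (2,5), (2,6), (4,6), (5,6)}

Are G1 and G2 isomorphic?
No, not isomorphic

The graphs are NOT isomorphic.

Connected components of G1: 1 component(s) with vertex sets [[0, 1, 2, 3, 4, 5, 6, 7]], sizes [8].
Connected components of G2: 3 component(s) with vertex sets [[3], [7], [0, 1, 2, 4, 5, 6]], sizes [1, 1, 6].
The number of connected components (and the multiset of component sizes) is an isomorphism invariant — an isomorphism maps each component of G1 bijectively onto a component of G2. Since G1 has 1 component(s) and G2 has 3, they cannot be isomorphic.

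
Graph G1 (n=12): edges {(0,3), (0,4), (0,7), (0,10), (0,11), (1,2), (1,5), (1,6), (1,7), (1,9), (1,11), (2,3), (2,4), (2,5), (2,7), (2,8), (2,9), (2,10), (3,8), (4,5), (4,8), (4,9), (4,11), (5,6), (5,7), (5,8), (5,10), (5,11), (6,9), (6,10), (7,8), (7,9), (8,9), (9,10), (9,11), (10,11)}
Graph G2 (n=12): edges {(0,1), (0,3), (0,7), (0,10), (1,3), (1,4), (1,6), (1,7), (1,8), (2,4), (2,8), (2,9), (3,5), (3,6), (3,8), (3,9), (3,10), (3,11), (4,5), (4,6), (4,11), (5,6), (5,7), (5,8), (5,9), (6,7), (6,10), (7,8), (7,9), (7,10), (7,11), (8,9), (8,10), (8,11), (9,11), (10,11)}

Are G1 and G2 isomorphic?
Yes, isomorphic

The graphs are isomorphic.
One valid mapping φ: V(G1) → V(G2): 0→4, 1→10, 2→8, 3→2, 4→5, 5→3, 6→0, 7→11, 8→9, 9→7, 10→1, 11→6

Verify φ preserves adjacency — for each edge of G1, its image is an edge of G2:
  (0,3) → (φ(0),φ(3)) = (2,4) ∈ E(G2) ✓
  (0,4) → (φ(0),φ(4)) = (4,5) ∈ E(G2) ✓
  (0,7) → (φ(0),φ(7)) = (4,11) ∈ E(G2) ✓
  (0,10) → (φ(0),φ(10)) = (1,4) ∈ E(G2) ✓
  (0,11) → (φ(0),φ(11)) = (4,6) ∈ E(G2) ✓
  (1,2) → (φ(1),φ(2)) = (8,10) ∈ E(G2) ✓
  (1,5) → (φ(1),φ(5)) = (3,10) ∈ E(G2) ✓
  (1,6) → (φ(1),φ(6)) = (0,10) ∈ E(G2) ✓
  (1,7) → (φ(1),φ(7)) = (10,11) ∈ E(G2) ✓
  (1,9) → (φ(1),φ(9)) = (7,10) ∈ E(G2) ✓
  (1,11) → (φ(1),φ(11)) = (6,10) ∈ E(G2) ✓
  (2,3) → (φ(2),φ(3)) = (2,8) ∈ E(G2) ✓
  (2,4) → (φ(2),φ(4)) = (5,8) ∈ E(G2) ✓
  (2,5) → (φ(2),φ(5)) = (3,8) ∈ E(G2) ✓
  (2,7) → (φ(2),φ(7)) = (8,11) ∈ E(G2) ✓
  (2,8) → (φ(2),φ(8)) = (8,9) ∈ E(G2) ✓
  (2,9) → (φ(2),φ(9)) = (7,8) ∈ E(G2) ✓
  (2,10) → (φ(2),φ(10)) = (1,8) ∈ E(G2) ✓
  (3,8) → (φ(3),φ(8)) = (2,9) ∈ E(G2) ✓
  (4,5) → (φ(4),φ(5)) = (3,5) ∈ E(G2) ✓
  (4,8) → (φ(4),φ(8)) = (5,9) ∈ E(G2) ✓
  (4,9) → (φ(4),φ(9)) = (5,7) ∈ E(G2) ✓
  (4,11) → (φ(4),φ(11)) = (5,6) ∈ E(G2) ✓
  (5,6) → (φ(5),φ(6)) = (0,3) ∈ E(G2) ✓
  (5,7) → (φ(5),φ(7)) = (3,11) ∈ E(G2) ✓
  (5,8) → (φ(5),φ(8)) = (3,9) ∈ E(G2) ✓
  (5,10) → (φ(5),φ(10)) = (1,3) ∈ E(G2) ✓
  (5,11) → (φ(5),φ(11)) = (3,6) ∈ E(G2) ✓
  (6,9) → (φ(6),φ(9)) = (0,7) ∈ E(G2) ✓
  (6,10) → (φ(6),φ(10)) = (0,1) ∈ E(G2) ✓
  (7,8) → (φ(7),φ(8)) = (9,11) ∈ E(G2) ✓
  (7,9) → (φ(7),φ(9)) = (7,11) ∈ E(G2) ✓
  (8,9) → (φ(8),φ(9)) = (7,9) ∈ E(G2) ✓
  (9,10) → (φ(9),φ(10)) = (1,7) ∈ E(G2) ✓
  (9,11) → (φ(9),φ(11)) = (6,7) ∈ E(G2) ✓
  (10,11) → (φ(10),φ(11)) = (1,6) ∈ E(G2) ✓
All 36 edges of G1 map to edges of G2, and |E(G1)| = |E(G2)| = 36, so φ is a bijection on edges as well as vertices. Hence G1 ≅ G2.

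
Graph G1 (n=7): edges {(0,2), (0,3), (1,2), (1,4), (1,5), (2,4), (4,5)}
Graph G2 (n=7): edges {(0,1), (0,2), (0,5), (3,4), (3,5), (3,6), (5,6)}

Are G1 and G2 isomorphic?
No, not isomorphic

The graphs are NOT isomorphic.

Connected components of G1: 2 component(s) with vertex sets [[6], [0, 1, 2, 3, 4, 5]], sizes [1, 6].
Connected components of G2: 1 component(s) with vertex sets [[0, 1, 2, 3, 4, 5, 6]], sizes [7].
The number of connected components (and the multiset of component sizes) is an isomorphism invariant — an isomorphism maps each component of G1 bijectively onto a component of G2. Since G1 has 2 component(s) and G2 has 1, they cannot be isomorphic.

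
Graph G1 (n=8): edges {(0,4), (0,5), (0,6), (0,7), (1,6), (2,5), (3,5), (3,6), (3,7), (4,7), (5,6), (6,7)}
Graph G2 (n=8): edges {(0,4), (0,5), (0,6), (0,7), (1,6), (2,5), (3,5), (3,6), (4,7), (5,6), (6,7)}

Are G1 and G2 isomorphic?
No, not isomorphic

The graphs are NOT isomorphic.

Counting edges: G1 has 12 edge(s); G2 has 11 edge(s).
Edge count is an isomorphism invariant (a bijection on vertices induces a bijection on edges), so differing edge counts rule out isomorphism.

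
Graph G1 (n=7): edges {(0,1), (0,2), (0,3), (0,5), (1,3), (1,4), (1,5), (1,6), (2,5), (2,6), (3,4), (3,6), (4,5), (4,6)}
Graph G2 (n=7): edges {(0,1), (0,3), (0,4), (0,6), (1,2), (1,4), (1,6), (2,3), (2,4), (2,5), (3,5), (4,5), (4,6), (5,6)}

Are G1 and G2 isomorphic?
Yes, isomorphic

The graphs are isomorphic.
One valid mapping φ: V(G1) → V(G2): 0→2, 1→4, 2→3, 3→1, 4→6, 5→5, 6→0

Verify φ preserves adjacency — for each edge of G1, its image is an edge of G2:
  (0,1) → (φ(0),φ(1)) = (2,4) ∈ E(G2) ✓
  (0,2) → (φ(0),φ(2)) = (2,3) ∈ E(G2) ✓
  (0,3) → (φ(0),φ(3)) = (1,2) ∈ E(G2) ✓
  (0,5) → (φ(0),φ(5)) = (2,5) ∈ E(G2) ✓
  (1,3) → (φ(1),φ(3)) = (1,4) ∈ E(G2) ✓
  (1,4) → (φ(1),φ(4)) = (4,6) ∈ E(G2) ✓
  (1,5) → (φ(1),φ(5)) = (4,5) ∈ E(G2) ✓
  (1,6) → (φ(1),φ(6)) = (0,4) ∈ E(G2) ✓
  (2,5) → (φ(2),φ(5)) = (3,5) ∈ E(G2) ✓
  (2,6) → (φ(2),φ(6)) = (0,3) ∈ E(G2) ✓
  (3,4) → (φ(3),φ(4)) = (1,6) ∈ E(G2) ✓
  (3,6) → (φ(3),φ(6)) = (0,1) ∈ E(G2) ✓
  (4,5) → (φ(4),φ(5)) = (5,6) ∈ E(G2) ✓
  (4,6) → (φ(4),φ(6)) = (0,6) ∈ E(G2) ✓
All 14 edges of G1 map to edges of G2, and |E(G1)| = |E(G2)| = 14, so φ is a bijection on edges as well as vertices. Hence G1 ≅ G2.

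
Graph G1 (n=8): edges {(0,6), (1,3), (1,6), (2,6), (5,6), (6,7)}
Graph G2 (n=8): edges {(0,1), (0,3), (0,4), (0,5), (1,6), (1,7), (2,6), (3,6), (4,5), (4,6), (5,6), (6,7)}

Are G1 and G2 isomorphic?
No, not isomorphic

The graphs are NOT isomorphic.

Counting triangles (3-cliques): G1 has 0, G2 has 3.
Triangle count is an isomorphism invariant, so differing triangle counts rule out isomorphism.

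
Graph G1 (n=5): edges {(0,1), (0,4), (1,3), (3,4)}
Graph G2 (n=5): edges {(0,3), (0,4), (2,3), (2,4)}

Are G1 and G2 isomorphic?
Yes, isomorphic

The graphs are isomorphic.
One valid mapping φ: V(G1) → V(G2): 0→4, 1→0, 2→1, 3→3, 4→2

Verify φ preserves adjacency — for each edge of G1, its image is an edge of G2:
  (0,1) → (φ(0),φ(1)) = (0,4) ∈ E(G2) ✓
  (0,4) → (φ(0),φ(4)) = (2,4) ∈ E(G2) ✓
  (1,3) → (φ(1),φ(3)) = (0,3) ∈ E(G2) ✓
  (3,4) → (φ(3),φ(4)) = (2,3) ∈ E(G2) ✓
All 4 edges of G1 map to edges of G2, and |E(G1)| = |E(G2)| = 4, so φ is a bijection on edges as well as vertices. Hence G1 ≅ G2.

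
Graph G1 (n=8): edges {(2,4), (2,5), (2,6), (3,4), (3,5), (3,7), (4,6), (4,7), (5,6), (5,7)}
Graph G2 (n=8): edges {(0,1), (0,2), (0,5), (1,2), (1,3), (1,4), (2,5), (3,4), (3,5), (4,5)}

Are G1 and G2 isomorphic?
Yes, isomorphic

The graphs are isomorphic.
One valid mapping φ: V(G1) → V(G2): 0→7, 1→6, 2→0, 3→3, 4→5, 5→1, 6→2, 7→4

Verify φ preserves adjacency — for each edge of G1, its image is an edge of G2:
  (2,4) → (φ(2),φ(4)) = (0,5) ∈ E(G2) ✓
  (2,5) → (φ(2),φ(5)) = (0,1) ∈ E(G2) ✓
  (2,6) → (φ(2),φ(6)) = (0,2) ∈ E(G2) ✓
  (3,4) → (φ(3),φ(4)) = (3,5) ∈ E(G2) ✓
  (3,5) → (φ(3),φ(5)) = (1,3) ∈ E(G2) ✓
  (3,7) → (φ(3),φ(7)) = (3,4) ∈ E(G2) ✓
  (4,6) → (φ(4),φ(6)) = (2,5) ∈ E(G2) ✓
  (4,7) → (φ(4),φ(7)) = (4,5) ∈ E(G2) ✓
  (5,6) → (φ(5),φ(6)) = (1,2) ∈ E(G2) ✓
  (5,7) → (φ(5),φ(7)) = (1,4) ∈ E(G2) ✓
All 10 edges of G1 map to edges of G2, and |E(G1)| = |E(G2)| = 10, so φ is a bijection on edges as well as vertices. Hence G1 ≅ G2.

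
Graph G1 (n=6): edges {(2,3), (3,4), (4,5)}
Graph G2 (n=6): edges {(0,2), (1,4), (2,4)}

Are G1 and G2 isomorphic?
Yes, isomorphic

The graphs are isomorphic.
One valid mapping φ: V(G1) → V(G2): 0→5, 1→3, 2→0, 3→2, 4→4, 5→1

Verify φ preserves adjacency — for each edge of G1, its image is an edge of G2:
  (2,3) → (φ(2),φ(3)) = (0,2) ∈ E(G2) ✓
  (3,4) → (φ(3),φ(4)) = (2,4) ∈ E(G2) ✓
  (4,5) → (φ(4),φ(5)) = (1,4) ∈ E(G2) ✓
All 3 edges of G1 map to edges of G2, and |E(G1)| = |E(G2)| = 3, so φ is a bijection on edges as well as vertices. Hence G1 ≅ G2.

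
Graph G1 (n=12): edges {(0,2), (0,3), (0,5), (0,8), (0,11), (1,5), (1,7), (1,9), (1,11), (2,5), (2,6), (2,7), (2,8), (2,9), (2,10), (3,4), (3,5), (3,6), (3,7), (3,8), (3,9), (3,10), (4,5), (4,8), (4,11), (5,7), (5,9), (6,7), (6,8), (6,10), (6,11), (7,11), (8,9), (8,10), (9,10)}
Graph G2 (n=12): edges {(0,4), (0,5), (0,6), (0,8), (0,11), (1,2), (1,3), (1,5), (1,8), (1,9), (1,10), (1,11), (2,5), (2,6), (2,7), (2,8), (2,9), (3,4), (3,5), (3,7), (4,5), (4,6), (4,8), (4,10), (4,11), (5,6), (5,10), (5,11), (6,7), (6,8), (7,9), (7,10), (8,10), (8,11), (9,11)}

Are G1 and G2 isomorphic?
Yes, isomorphic

The graphs are isomorphic.
One valid mapping φ: V(G1) → V(G2): 0→10, 1→9, 2→8, 3→5, 4→3, 5→1, 6→6, 7→2, 8→4, 9→11, 10→0, 11→7

Verify φ preserves adjacency — for each edge of G1, its image is an edge of G2:
  (0,2) → (φ(0),φ(2)) = (8,10) ∈ E(G2) ✓
  (0,3) → (φ(0),φ(3)) = (5,10) ∈ E(G2) ✓
  (0,5) → (φ(0),φ(5)) = (1,10) ∈ E(G2) ✓
  (0,8) → (φ(0),φ(8)) = (4,10) ∈ E(G2) ✓
  (0,11) → (φ(0),φ(11)) = (7,10) ∈ E(G2) ✓
  (1,5) → (φ(1),φ(5)) = (1,9) ∈ E(G2) ✓
  (1,7) → (φ(1),φ(7)) = (2,9) ∈ E(G2) ✓
  (1,9) → (φ(1),φ(9)) = (9,11) ∈ E(G2) ✓
  (1,11) → (φ(1),φ(11)) = (7,9) ∈ E(G2) ✓
  (2,5) → (φ(2),φ(5)) = (1,8) ∈ E(G2) ✓
  (2,6) → (φ(2),φ(6)) = (6,8) ∈ E(G2) ✓
  (2,7) → (φ(2),φ(7)) = (2,8) ∈ E(G2) ✓
  (2,8) → (φ(2),φ(8)) = (4,8) ∈ E(G2) ✓
  (2,9) → (φ(2),φ(9)) = (8,11) ∈ E(G2) ✓
  (2,10) → (φ(2),φ(10)) = (0,8) ∈ E(G2) ✓
  (3,4) → (φ(3),φ(4)) = (3,5) ∈ E(G2) ✓
  (3,5) → (φ(3),φ(5)) = (1,5) ∈ E(G2) ✓
  (3,6) → (φ(3),φ(6)) = (5,6) ∈ E(G2) ✓
  (3,7) → (φ(3),φ(7)) = (2,5) ∈ E(G2) ✓
  (3,8) → (φ(3),φ(8)) = (4,5) ∈ E(G2) ✓
  (3,9) → (φ(3),φ(9)) = (5,11) ∈ E(G2) ✓
  (3,10) → (φ(3),φ(10)) = (0,5) ∈ E(G2) ✓
  (4,5) → (φ(4),φ(5)) = (1,3) ∈ E(G2) ✓
  (4,8) → (φ(4),φ(8)) = (3,4) ∈ E(G2) ✓
  (4,11) → (φ(4),φ(11)) = (3,7) ∈ E(G2) ✓
  (5,7) → (φ(5),φ(7)) = (1,2) ∈ E(G2) ✓
  (5,9) → (φ(5),φ(9)) = (1,11) ∈ E(G2) ✓
  (6,7) → (φ(6),φ(7)) = (2,6) ∈ E(G2) ✓
  (6,8) → (φ(6),φ(8)) = (4,6) ∈ E(G2) ✓
  (6,10) → (φ(6),φ(10)) = (0,6) ∈ E(G2) ✓
  (6,11) → (φ(6),φ(11)) = (6,7) ∈ E(G2) ✓
  (7,11) → (φ(7),φ(11)) = (2,7) ∈ E(G2) ✓
  (8,9) → (φ(8),φ(9)) = (4,11) ∈ E(G2) ✓
  (8,10) → (φ(8),φ(10)) = (0,4) ∈ E(G2) ✓
  (9,10) → (φ(9),φ(10)) = (0,11) ∈ E(G2) ✓
All 35 edges of G1 map to edges of G2, and |E(G1)| = |E(G2)| = 35, so φ is a bijection on edges as well as vertices. Hence G1 ≅ G2.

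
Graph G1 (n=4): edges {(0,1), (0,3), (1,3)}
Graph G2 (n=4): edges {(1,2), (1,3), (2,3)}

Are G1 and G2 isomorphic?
Yes, isomorphic

The graphs are isomorphic.
One valid mapping φ: V(G1) → V(G2): 0→3, 1→2, 2→0, 3→1

Verify φ preserves adjacency — for each edge of G1, its image is an edge of G2:
  (0,1) → (φ(0),φ(1)) = (2,3) ∈ E(G2) ✓
  (0,3) → (φ(0),φ(3)) = (1,3) ∈ E(G2) ✓
  (1,3) → (φ(1),φ(3)) = (1,2) ∈ E(G2) ✓
All 3 edges of G1 map to edges of G2, and |E(G1)| = |E(G2)| = 3, so φ is a bijection on edges as well as vertices. Hence G1 ≅ G2.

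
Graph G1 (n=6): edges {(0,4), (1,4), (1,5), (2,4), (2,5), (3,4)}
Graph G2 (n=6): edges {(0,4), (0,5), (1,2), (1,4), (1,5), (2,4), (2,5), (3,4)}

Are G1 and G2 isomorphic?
No, not isomorphic

The graphs are NOT isomorphic.

Counting edges: G1 has 6 edge(s); G2 has 8 edge(s).
Edge count is an isomorphism invariant (a bijection on vertices induces a bijection on edges), so differing edge counts rule out isomorphism.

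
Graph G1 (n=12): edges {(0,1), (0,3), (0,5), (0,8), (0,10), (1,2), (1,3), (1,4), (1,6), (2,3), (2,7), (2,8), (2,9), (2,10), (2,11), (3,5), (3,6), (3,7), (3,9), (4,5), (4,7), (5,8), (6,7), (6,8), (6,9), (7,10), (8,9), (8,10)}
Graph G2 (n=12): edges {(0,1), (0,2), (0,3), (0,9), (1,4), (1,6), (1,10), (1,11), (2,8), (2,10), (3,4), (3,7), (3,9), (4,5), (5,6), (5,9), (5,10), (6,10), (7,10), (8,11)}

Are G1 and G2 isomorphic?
No, not isomorphic

The graphs are NOT isomorphic.

Counting triangles (3-cliques): G1 has 14, G2 has 3.
Triangle count is an isomorphism invariant, so differing triangle counts rule out isomorphism.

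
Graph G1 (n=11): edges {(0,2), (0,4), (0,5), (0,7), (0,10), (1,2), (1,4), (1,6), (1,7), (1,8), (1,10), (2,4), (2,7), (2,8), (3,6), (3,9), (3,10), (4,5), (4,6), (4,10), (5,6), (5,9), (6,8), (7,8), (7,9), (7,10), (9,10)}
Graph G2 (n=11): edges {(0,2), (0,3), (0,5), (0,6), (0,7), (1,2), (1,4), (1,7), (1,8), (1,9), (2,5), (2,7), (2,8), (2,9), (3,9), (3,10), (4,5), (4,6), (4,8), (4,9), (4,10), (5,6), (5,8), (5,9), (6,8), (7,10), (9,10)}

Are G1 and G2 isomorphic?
Yes, isomorphic

The graphs are isomorphic.
One valid mapping φ: V(G1) → V(G2): 0→1, 1→5, 2→8, 3→3, 4→2, 5→7, 6→0, 7→4, 8→6, 9→10, 10→9

Verify φ preserves adjacency — for each edge of G1, its image is an edge of G2:
  (0,2) → (φ(0),φ(2)) = (1,8) ∈ E(G2) ✓
  (0,4) → (φ(0),φ(4)) = (1,2) ∈ E(G2) ✓
  (0,5) → (φ(0),φ(5)) = (1,7) ∈ E(G2) ✓
  (0,7) → (φ(0),φ(7)) = (1,4) ∈ E(G2) ✓
  (0,10) → (φ(0),φ(10)) = (1,9) ∈ E(G2) ✓
  (1,2) → (φ(1),φ(2)) = (5,8) ∈ E(G2) ✓
  (1,4) → (φ(1),φ(4)) = (2,5) ∈ E(G2) ✓
  (1,6) → (φ(1),φ(6)) = (0,5) ∈ E(G2) ✓
  (1,7) → (φ(1),φ(7)) = (4,5) ∈ E(G2) ✓
  (1,8) → (φ(1),φ(8)) = (5,6) ∈ E(G2) ✓
  (1,10) → (φ(1),φ(10)) = (5,9) ∈ E(G2) ✓
  (2,4) → (φ(2),φ(4)) = (2,8) ∈ E(G2) ✓
  (2,7) → (φ(2),φ(7)) = (4,8) ∈ E(G2) ✓
  (2,8) → (φ(2),φ(8)) = (6,8) ∈ E(G2) ✓
  (3,6) → (φ(3),φ(6)) = (0,3) ∈ E(G2) ✓
  (3,9) → (φ(3),φ(9)) = (3,10) ∈ E(G2) ✓
  (3,10) → (φ(3),φ(10)) = (3,9) ∈ E(G2) ✓
  (4,5) → (φ(4),φ(5)) = (2,7) ∈ E(G2) ✓
  (4,6) → (φ(4),φ(6)) = (0,2) ∈ E(G2) ✓
  (4,10) → (φ(4),φ(10)) = (2,9) ∈ E(G2) ✓
  (5,6) → (φ(5),φ(6)) = (0,7) ∈ E(G2) ✓
  (5,9) → (φ(5),φ(9)) = (7,10) ∈ E(G2) ✓
  (6,8) → (φ(6),φ(8)) = (0,6) ∈ E(G2) ✓
  (7,8) → (φ(7),φ(8)) = (4,6) ∈ E(G2) ✓
  (7,9) → (φ(7),φ(9)) = (4,10) ∈ E(G2) ✓
  (7,10) → (φ(7),φ(10)) = (4,9) ∈ E(G2) ✓
  (9,10) → (φ(9),φ(10)) = (9,10) ∈ E(G2) ✓
All 27 edges of G1 map to edges of G2, and |E(G1)| = |E(G2)| = 27, so φ is a bijection on edges as well as vertices. Hence G1 ≅ G2.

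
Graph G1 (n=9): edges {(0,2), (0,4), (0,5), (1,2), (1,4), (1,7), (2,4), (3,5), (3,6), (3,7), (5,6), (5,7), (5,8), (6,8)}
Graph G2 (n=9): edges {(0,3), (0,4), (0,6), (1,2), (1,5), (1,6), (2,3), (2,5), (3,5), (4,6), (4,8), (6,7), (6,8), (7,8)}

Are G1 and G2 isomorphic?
Yes, isomorphic

The graphs are isomorphic.
One valid mapping φ: V(G1) → V(G2): 0→1, 1→3, 2→2, 3→4, 4→5, 5→6, 6→8, 7→0, 8→7

Verify φ preserves adjacency — for each edge of G1, its image is an edge of G2:
  (0,2) → (φ(0),φ(2)) = (1,2) ∈ E(G2) ✓
  (0,4) → (φ(0),φ(4)) = (1,5) ∈ E(G2) ✓
  (0,5) → (φ(0),φ(5)) = (1,6) ∈ E(G2) ✓
  (1,2) → (φ(1),φ(2)) = (2,3) ∈ E(G2) ✓
  (1,4) → (φ(1),φ(4)) = (3,5) ∈ E(G2) ✓
  (1,7) → (φ(1),φ(7)) = (0,3) ∈ E(G2) ✓
  (2,4) → (φ(2),φ(4)) = (2,5) ∈ E(G2) ✓
  (3,5) → (φ(3),φ(5)) = (4,6) ∈ E(G2) ✓
  (3,6) → (φ(3),φ(6)) = (4,8) ∈ E(G2) ✓
  (3,7) → (φ(3),φ(7)) = (0,4) ∈ E(G2) ✓
  (5,6) → (φ(5),φ(6)) = (6,8) ∈ E(G2) ✓
  (5,7) → (φ(5),φ(7)) = (0,6) ∈ E(G2) ✓
  (5,8) → (φ(5),φ(8)) = (6,7) ∈ E(G2) ✓
  (6,8) → (φ(6),φ(8)) = (7,8) ∈ E(G2) ✓
All 14 edges of G1 map to edges of G2, and |E(G1)| = |E(G2)| = 14, so φ is a bijection on edges as well as vertices. Hence G1 ≅ G2.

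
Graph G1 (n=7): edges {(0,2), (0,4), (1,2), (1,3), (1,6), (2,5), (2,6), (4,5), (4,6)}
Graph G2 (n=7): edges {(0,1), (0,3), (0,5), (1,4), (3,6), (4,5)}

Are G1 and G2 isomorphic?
No, not isomorphic

The graphs are NOT isomorphic.

Connected components of G1: 1 component(s) with vertex sets [[0, 1, 2, 3, 4, 5, 6]], sizes [7].
Connected components of G2: 2 component(s) with vertex sets [[2], [0, 1, 3, 4, 5, 6]], sizes [1, 6].
The number of connected components (and the multiset of component sizes) is an isomorphism invariant — an isomorphism maps each component of G1 bijectively onto a component of G2. Since G1 has 1 component(s) and G2 has 2, they cannot be isomorphic.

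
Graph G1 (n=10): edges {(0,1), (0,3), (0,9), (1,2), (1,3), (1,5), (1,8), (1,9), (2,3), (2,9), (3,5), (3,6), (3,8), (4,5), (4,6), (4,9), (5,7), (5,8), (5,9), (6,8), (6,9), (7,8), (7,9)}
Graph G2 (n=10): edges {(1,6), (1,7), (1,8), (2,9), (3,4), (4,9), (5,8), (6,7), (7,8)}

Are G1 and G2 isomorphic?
No, not isomorphic

The graphs are NOT isomorphic.

Connected components of G1: 1 component(s) with vertex sets [[0, 1, 2, 3, 4, 5, 6, 7, 8, 9]], sizes [10].
Connected components of G2: 3 component(s) with vertex sets [[0], [2, 3, 4, 9], [1, 5, 6, 7, 8]], sizes [1, 4, 5].
The number of connected components (and the multiset of component sizes) is an isomorphism invariant — an isomorphism maps each component of G1 bijectively onto a component of G2. Since G1 has 1 component(s) and G2 has 3, they cannot be isomorphic.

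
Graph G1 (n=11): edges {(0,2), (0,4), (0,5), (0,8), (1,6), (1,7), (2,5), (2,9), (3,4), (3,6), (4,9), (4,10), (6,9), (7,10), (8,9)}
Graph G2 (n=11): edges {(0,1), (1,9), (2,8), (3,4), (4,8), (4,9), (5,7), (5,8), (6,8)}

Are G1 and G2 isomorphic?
No, not isomorphic

The graphs are NOT isomorphic.

Connected components of G1: 1 component(s) with vertex sets [[0, 1, 2, 3, 4, 5, 6, 7, 8, 9, 10]], sizes [11].
Connected components of G2: 2 component(s) with vertex sets [[10], [0, 1, 2, 3, 4, 5, 6, 7, 8, 9]], sizes [1, 10].
The number of connected components (and the multiset of component sizes) is an isomorphism invariant — an isomorphism maps each component of G1 bijectively onto a component of G2. Since G1 has 1 component(s) and G2 has 2, they cannot be isomorphic.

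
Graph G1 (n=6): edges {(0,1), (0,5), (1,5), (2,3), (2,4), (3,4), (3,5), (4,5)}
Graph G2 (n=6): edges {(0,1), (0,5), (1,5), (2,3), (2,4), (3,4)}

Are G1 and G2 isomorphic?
No, not isomorphic

The graphs are NOT isomorphic.

Counting edges: G1 has 8 edge(s); G2 has 6 edge(s).
Edge count is an isomorphism invariant (a bijection on vertices induces a bijection on edges), so differing edge counts rule out isomorphism.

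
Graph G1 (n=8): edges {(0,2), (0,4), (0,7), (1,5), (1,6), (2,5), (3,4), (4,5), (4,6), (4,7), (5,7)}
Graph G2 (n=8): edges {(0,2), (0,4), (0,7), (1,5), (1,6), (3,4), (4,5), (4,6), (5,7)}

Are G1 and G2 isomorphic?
No, not isomorphic

The graphs are NOT isomorphic.

Counting edges: G1 has 11 edge(s); G2 has 9 edge(s).
Edge count is an isomorphism invariant (a bijection on vertices induces a bijection on edges), so differing edge counts rule out isomorphism.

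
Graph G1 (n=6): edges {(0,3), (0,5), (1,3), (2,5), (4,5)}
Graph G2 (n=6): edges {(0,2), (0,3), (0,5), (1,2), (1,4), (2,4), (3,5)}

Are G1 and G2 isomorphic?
No, not isomorphic

The graphs are NOT isomorphic.

Counting triangles (3-cliques): G1 has 0, G2 has 2.
Triangle count is an isomorphism invariant, so differing triangle counts rule out isomorphism.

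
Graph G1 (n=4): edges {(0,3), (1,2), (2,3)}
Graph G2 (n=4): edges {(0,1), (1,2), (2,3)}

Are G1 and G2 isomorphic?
Yes, isomorphic

The graphs are isomorphic.
One valid mapping φ: V(G1) → V(G2): 0→3, 1→0, 2→1, 3→2

Verify φ preserves adjacency — for each edge of G1, its image is an edge of G2:
  (0,3) → (φ(0),φ(3)) = (2,3) ∈ E(G2) ✓
  (1,2) → (φ(1),φ(2)) = (0,1) ∈ E(G2) ✓
  (2,3) → (φ(2),φ(3)) = (1,2) ∈ E(G2) ✓
All 3 edges of G1 map to edges of G2, and |E(G1)| = |E(G2)| = 3, so φ is a bijection on edges as well as vertices. Hence G1 ≅ G2.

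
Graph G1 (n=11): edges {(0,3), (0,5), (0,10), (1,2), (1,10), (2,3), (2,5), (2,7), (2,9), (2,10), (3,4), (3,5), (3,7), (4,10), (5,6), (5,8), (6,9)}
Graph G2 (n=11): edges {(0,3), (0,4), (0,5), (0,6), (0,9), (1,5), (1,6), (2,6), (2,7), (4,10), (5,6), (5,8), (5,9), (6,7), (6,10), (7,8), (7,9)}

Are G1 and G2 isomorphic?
Yes, isomorphic

The graphs are isomorphic.
One valid mapping φ: V(G1) → V(G2): 0→9, 1→2, 2→6, 3→5, 4→8, 5→0, 6→4, 7→1, 8→3, 9→10, 10→7

Verify φ preserves adjacency — for each edge of G1, its image is an edge of G2:
  (0,3) → (φ(0),φ(3)) = (5,9) ∈ E(G2) ✓
  (0,5) → (φ(0),φ(5)) = (0,9) ∈ E(G2) ✓
  (0,10) → (φ(0),φ(10)) = (7,9) ∈ E(G2) ✓
  (1,2) → (φ(1),φ(2)) = (2,6) ∈ E(G2) ✓
  (1,10) → (φ(1),φ(10)) = (2,7) ∈ E(G2) ✓
  (2,3) → (φ(2),φ(3)) = (5,6) ∈ E(G2) ✓
  (2,5) → (φ(2),φ(5)) = (0,6) ∈ E(G2) ✓
  (2,7) → (φ(2),φ(7)) = (1,6) ∈ E(G2) ✓
  (2,9) → (φ(2),φ(9)) = (6,10) ∈ E(G2) ✓
  (2,10) → (φ(2),φ(10)) = (6,7) ∈ E(G2) ✓
  (3,4) → (φ(3),φ(4)) = (5,8) ∈ E(G2) ✓
  (3,5) → (φ(3),φ(5)) = (0,5) ∈ E(G2) ✓
  (3,7) → (φ(3),φ(7)) = (1,5) ∈ E(G2) ✓
  (4,10) → (φ(4),φ(10)) = (7,8) ∈ E(G2) ✓
  (5,6) → (φ(5),φ(6)) = (0,4) ∈ E(G2) ✓
  (5,8) → (φ(5),φ(8)) = (0,3) ∈ E(G2) ✓
  (6,9) → (φ(6),φ(9)) = (4,10) ∈ E(G2) ✓
All 17 edges of G1 map to edges of G2, and |E(G1)| = |E(G2)| = 17, so φ is a bijection on edges as well as vertices. Hence G1 ≅ G2.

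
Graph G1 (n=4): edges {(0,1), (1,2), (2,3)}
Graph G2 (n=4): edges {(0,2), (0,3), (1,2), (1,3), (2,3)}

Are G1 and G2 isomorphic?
No, not isomorphic

The graphs are NOT isomorphic.

Counting triangles (3-cliques): G1 has 0, G2 has 2.
Triangle count is an isomorphism invariant, so differing triangle counts rule out isomorphism.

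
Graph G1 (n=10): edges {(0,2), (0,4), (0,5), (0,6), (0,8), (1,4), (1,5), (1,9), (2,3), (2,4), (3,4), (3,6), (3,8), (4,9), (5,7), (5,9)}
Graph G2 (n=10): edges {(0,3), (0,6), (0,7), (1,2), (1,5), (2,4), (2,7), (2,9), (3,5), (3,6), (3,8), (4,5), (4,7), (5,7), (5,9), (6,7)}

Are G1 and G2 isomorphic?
Yes, isomorphic

The graphs are isomorphic.
One valid mapping φ: V(G1) → V(G2): 0→5, 1→0, 2→4, 3→2, 4→7, 5→3, 6→1, 7→8, 8→9, 9→6

Verify φ preserves adjacency — for each edge of G1, its image is an edge of G2:
  (0,2) → (φ(0),φ(2)) = (4,5) ∈ E(G2) ✓
  (0,4) → (φ(0),φ(4)) = (5,7) ∈ E(G2) ✓
  (0,5) → (φ(0),φ(5)) = (3,5) ∈ E(G2) ✓
  (0,6) → (φ(0),φ(6)) = (1,5) ∈ E(G2) ✓
  (0,8) → (φ(0),φ(8)) = (5,9) ∈ E(G2) ✓
  (1,4) → (φ(1),φ(4)) = (0,7) ∈ E(G2) ✓
  (1,5) → (φ(1),φ(5)) = (0,3) ∈ E(G2) ✓
  (1,9) → (φ(1),φ(9)) = (0,6) ∈ E(G2) ✓
  (2,3) → (φ(2),φ(3)) = (2,4) ∈ E(G2) ✓
  (2,4) → (φ(2),φ(4)) = (4,7) ∈ E(G2) ✓
  (3,4) → (φ(3),φ(4)) = (2,7) ∈ E(G2) ✓
  (3,6) → (φ(3),φ(6)) = (1,2) ∈ E(G2) ✓
  (3,8) → (φ(3),φ(8)) = (2,9) ∈ E(G2) ✓
  (4,9) → (φ(4),φ(9)) = (6,7) ∈ E(G2) ✓
  (5,7) → (φ(5),φ(7)) = (3,8) ∈ E(G2) ✓
  (5,9) → (φ(5),φ(9)) = (3,6) ∈ E(G2) ✓
All 16 edges of G1 map to edges of G2, and |E(G1)| = |E(G2)| = 16, so φ is a bijection on edges as well as vertices. Hence G1 ≅ G2.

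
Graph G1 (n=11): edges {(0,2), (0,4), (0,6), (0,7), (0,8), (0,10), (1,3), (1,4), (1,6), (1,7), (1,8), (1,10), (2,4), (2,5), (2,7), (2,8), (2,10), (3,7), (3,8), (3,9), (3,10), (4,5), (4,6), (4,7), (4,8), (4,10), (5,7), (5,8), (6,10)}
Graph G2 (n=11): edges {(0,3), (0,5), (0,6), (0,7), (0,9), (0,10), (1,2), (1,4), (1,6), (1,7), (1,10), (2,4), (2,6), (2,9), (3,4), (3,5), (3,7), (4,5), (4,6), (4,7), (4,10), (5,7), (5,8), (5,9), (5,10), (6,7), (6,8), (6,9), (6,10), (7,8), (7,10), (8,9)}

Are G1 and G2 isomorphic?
No, not isomorphic

The graphs are NOT isomorphic.

Degrees in G1: deg(0)=6, deg(1)=6, deg(2)=6, deg(3)=5, deg(4)=8, deg(5)=4, deg(6)=4, deg(7)=6, deg(8)=6, deg(9)=1, deg(10)=6.
Sorted degree sequence of G1: [8, 6, 6, 6, 6, 6, 6, 5, 4, 4, 1].
Degrees in G2: deg(0)=6, deg(1)=5, deg(2)=4, deg(3)=4, deg(4)=7, deg(5)=7, deg(6)=8, deg(7)=8, deg(8)=4, deg(9)=5, deg(10)=6.
Sorted degree sequence of G2: [8, 8, 7, 7, 6, 6, 5, 5, 4, 4, 4].
The (sorted) degree sequence is an isomorphism invariant, so since G1 and G2 have different degree sequences they cannot be isomorphic.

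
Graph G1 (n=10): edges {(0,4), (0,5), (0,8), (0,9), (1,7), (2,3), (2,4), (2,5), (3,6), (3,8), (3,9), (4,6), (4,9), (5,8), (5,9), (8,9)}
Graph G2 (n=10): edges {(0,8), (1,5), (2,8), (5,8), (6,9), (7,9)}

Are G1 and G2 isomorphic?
No, not isomorphic

The graphs are NOT isomorphic.

Connected components of G1: 2 component(s) with vertex sets [[1, 7], [0, 2, 3, 4, 5, 6, 8, 9]], sizes [2, 8].
Connected components of G2: 4 component(s) with vertex sets [[3], [4], [6, 7, 9], [0, 1, 2, 5, 8]], sizes [1, 1, 3, 5].
The number of connected components (and the multiset of component sizes) is an isomorphism invariant — an isomorphism maps each component of G1 bijectively onto a component of G2. Since G1 has 2 component(s) and G2 has 4, they cannot be isomorphic.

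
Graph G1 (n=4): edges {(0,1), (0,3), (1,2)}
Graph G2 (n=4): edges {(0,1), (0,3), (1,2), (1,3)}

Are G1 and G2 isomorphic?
No, not isomorphic

The graphs are NOT isomorphic.

Counting edges: G1 has 3 edge(s); G2 has 4 edge(s).
Edge count is an isomorphism invariant (a bijection on vertices induces a bijection on edges), so differing edge counts rule out isomorphism.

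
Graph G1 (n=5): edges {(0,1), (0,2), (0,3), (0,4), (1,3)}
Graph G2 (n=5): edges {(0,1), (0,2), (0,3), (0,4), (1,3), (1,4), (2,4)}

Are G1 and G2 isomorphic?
No, not isomorphic

The graphs are NOT isomorphic.

Counting edges: G1 has 5 edge(s); G2 has 7 edge(s).
Edge count is an isomorphism invariant (a bijection on vertices induces a bijection on edges), so differing edge counts rule out isomorphism.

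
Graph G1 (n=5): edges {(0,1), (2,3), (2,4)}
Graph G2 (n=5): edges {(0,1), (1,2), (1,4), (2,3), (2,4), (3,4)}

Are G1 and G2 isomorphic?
No, not isomorphic

The graphs are NOT isomorphic.

Counting triangles (3-cliques): G1 has 0, G2 has 2.
Triangle count is an isomorphism invariant, so differing triangle counts rule out isomorphism.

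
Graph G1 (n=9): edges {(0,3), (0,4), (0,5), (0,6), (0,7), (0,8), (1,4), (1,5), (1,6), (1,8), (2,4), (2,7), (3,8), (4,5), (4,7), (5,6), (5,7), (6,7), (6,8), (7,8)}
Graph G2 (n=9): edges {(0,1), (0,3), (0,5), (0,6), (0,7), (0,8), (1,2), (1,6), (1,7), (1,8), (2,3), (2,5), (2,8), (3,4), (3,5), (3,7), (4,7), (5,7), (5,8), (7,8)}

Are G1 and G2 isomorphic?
Yes, isomorphic

The graphs are isomorphic.
One valid mapping φ: V(G1) → V(G2): 0→0, 1→2, 2→4, 3→6, 4→3, 5→5, 6→8, 7→7, 8→1

Verify φ preserves adjacency — for each edge of G1, its image is an edge of G2:
  (0,3) → (φ(0),φ(3)) = (0,6) ∈ E(G2) ✓
  (0,4) → (φ(0),φ(4)) = (0,3) ∈ E(G2) ✓
  (0,5) → (φ(0),φ(5)) = (0,5) ∈ E(G2) ✓
  (0,6) → (φ(0),φ(6)) = (0,8) ∈ E(G2) ✓
  (0,7) → (φ(0),φ(7)) = (0,7) ∈ E(G2) ✓
  (0,8) → (φ(0),φ(8)) = (0,1) ∈ E(G2) ✓
  (1,4) → (φ(1),φ(4)) = (2,3) ∈ E(G2) ✓
  (1,5) → (φ(1),φ(5)) = (2,5) ∈ E(G2) ✓
  (1,6) → (φ(1),φ(6)) = (2,8) ∈ E(G2) ✓
  (1,8) → (φ(1),φ(8)) = (1,2) ∈ E(G2) ✓
  (2,4) → (φ(2),φ(4)) = (3,4) ∈ E(G2) ✓
  (2,7) → (φ(2),φ(7)) = (4,7) ∈ E(G2) ✓
  (3,8) → (φ(3),φ(8)) = (1,6) ∈ E(G2) ✓
  (4,5) → (φ(4),φ(5)) = (3,5) ∈ E(G2) ✓
  (4,7) → (φ(4),φ(7)) = (3,7) ∈ E(G2) ✓
  (5,6) → (φ(5),φ(6)) = (5,8) ∈ E(G2) ✓
  (5,7) → (φ(5),φ(7)) = (5,7) ∈ E(G2) ✓
  (6,7) → (φ(6),φ(7)) = (7,8) ∈ E(G2) ✓
  (6,8) → (φ(6),φ(8)) = (1,8) ∈ E(G2) ✓
  (7,8) → (φ(7),φ(8)) = (1,7) ∈ E(G2) ✓
All 20 edges of G1 map to edges of G2, and |E(G1)| = |E(G2)| = 20, so φ is a bijection on edges as well as vertices. Hence G1 ≅ G2.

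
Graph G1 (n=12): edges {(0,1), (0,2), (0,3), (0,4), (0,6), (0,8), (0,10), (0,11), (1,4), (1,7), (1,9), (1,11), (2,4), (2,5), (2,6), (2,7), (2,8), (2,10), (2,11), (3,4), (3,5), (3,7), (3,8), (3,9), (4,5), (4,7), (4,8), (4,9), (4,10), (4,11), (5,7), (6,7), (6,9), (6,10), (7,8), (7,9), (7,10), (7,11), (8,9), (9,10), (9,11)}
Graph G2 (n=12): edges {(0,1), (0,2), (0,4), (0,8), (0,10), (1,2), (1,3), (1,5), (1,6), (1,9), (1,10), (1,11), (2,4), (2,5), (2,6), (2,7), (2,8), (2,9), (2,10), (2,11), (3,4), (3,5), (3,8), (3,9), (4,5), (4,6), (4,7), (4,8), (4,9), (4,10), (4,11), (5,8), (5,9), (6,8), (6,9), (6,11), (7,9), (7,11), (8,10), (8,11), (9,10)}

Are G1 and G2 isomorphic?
Yes, isomorphic

The graphs are isomorphic.
One valid mapping φ: V(G1) → V(G2): 0→1, 1→0, 2→9, 3→11, 4→2, 5→7, 6→3, 7→4, 8→6, 9→8, 10→5, 11→10

Verify φ preserves adjacency — for each edge of G1, its image is an edge of G2:
  (0,1) → (φ(0),φ(1)) = (0,1) ∈ E(G2) ✓
  (0,2) → (φ(0),φ(2)) = (1,9) ∈ E(G2) ✓
  (0,3) → (φ(0),φ(3)) = (1,11) ∈ E(G2) ✓
  (0,4) → (φ(0),φ(4)) = (1,2) ∈ E(G2) ✓
  (0,6) → (φ(0),φ(6)) = (1,3) ∈ E(G2) ✓
  (0,8) → (φ(0),φ(8)) = (1,6) ∈ E(G2) ✓
  (0,10) → (φ(0),φ(10)) = (1,5) ∈ E(G2) ✓
  (0,11) → (φ(0),φ(11)) = (1,10) ∈ E(G2) ✓
  (1,4) → (φ(1),φ(4)) = (0,2) ∈ E(G2) ✓
  (1,7) → (φ(1),φ(7)) = (0,4) ∈ E(G2) ✓
  (1,9) → (φ(1),φ(9)) = (0,8) ∈ E(G2) ✓
  (1,11) → (φ(1),φ(11)) = (0,10) ∈ E(G2) ✓
  (2,4) → (φ(2),φ(4)) = (2,9) ∈ E(G2) ✓
  (2,5) → (φ(2),φ(5)) = (7,9) ∈ E(G2) ✓
  (2,6) → (φ(2),φ(6)) = (3,9) ∈ E(G2) ✓
  (2,7) → (φ(2),φ(7)) = (4,9) ∈ E(G2) ✓
  (2,8) → (φ(2),φ(8)) = (6,9) ∈ E(G2) ✓
  (2,10) → (φ(2),φ(10)) = (5,9) ∈ E(G2) ✓
  (2,11) → (φ(2),φ(11)) = (9,10) ∈ E(G2) ✓
  (3,4) → (φ(3),φ(4)) = (2,11) ∈ E(G2) ✓
  (3,5) → (φ(3),φ(5)) = (7,11) ∈ E(G2) ✓
  (3,7) → (φ(3),φ(7)) = (4,11) ∈ E(G2) ✓
  (3,8) → (φ(3),φ(8)) = (6,11) ∈ E(G2) ✓
  (3,9) → (φ(3),φ(9)) = (8,11) ∈ E(G2) ✓
  (4,5) → (φ(4),φ(5)) = (2,7) ∈ E(G2) ✓
  (4,7) → (φ(4),φ(7)) = (2,4) ∈ E(G2) ✓
  (4,8) → (φ(4),φ(8)) = (2,6) ∈ E(G2) ✓
  (4,9) → (φ(4),φ(9)) = (2,8) ∈ E(G2) ✓
  (4,10) → (φ(4),φ(10)) = (2,5) ∈ E(G2) ✓
  (4,11) → (φ(4),φ(11)) = (2,10) ∈ E(G2) ✓
  (5,7) → (φ(5),φ(7)) = (4,7) ∈ E(G2) ✓
  (6,7) → (φ(6),φ(7)) = (3,4) ∈ E(G2) ✓
  (6,9) → (φ(6),φ(9)) = (3,8) ∈ E(G2) ✓
  (6,10) → (φ(6),φ(10)) = (3,5) ∈ E(G2) ✓
  (7,8) → (φ(7),φ(8)) = (4,6) ∈ E(G2) ✓
  (7,9) → (φ(7),φ(9)) = (4,8) ∈ E(G2) ✓
  (7,10) → (φ(7),φ(10)) = (4,5) ∈ E(G2) ✓
  (7,11) → (φ(7),φ(11)) = (4,10) ∈ E(G2) ✓
  (8,9) → (φ(8),φ(9)) = (6,8) ∈ E(G2) ✓
  (9,10) → (φ(9),φ(10)) = (5,8) ∈ E(G2) ✓
  (9,11) → (φ(9),φ(11)) = (8,10) ∈ E(G2) ✓
All 41 edges of G1 map to edges of G2, and |E(G1)| = |E(G2)| = 41, so φ is a bijection on edges as well as vertices. Hence G1 ≅ G2.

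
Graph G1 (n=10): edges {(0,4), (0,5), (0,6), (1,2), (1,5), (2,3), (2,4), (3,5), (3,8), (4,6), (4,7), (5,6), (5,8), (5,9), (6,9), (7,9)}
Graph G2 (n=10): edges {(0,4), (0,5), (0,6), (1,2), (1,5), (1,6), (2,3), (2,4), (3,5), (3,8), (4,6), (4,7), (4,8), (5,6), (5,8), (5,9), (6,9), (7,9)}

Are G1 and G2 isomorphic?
No, not isomorphic

The graphs are NOT isomorphic.

Counting edges: G1 has 16 edge(s); G2 has 18 edge(s).
Edge count is an isomorphism invariant (a bijection on vertices induces a bijection on edges), so differing edge counts rule out isomorphism.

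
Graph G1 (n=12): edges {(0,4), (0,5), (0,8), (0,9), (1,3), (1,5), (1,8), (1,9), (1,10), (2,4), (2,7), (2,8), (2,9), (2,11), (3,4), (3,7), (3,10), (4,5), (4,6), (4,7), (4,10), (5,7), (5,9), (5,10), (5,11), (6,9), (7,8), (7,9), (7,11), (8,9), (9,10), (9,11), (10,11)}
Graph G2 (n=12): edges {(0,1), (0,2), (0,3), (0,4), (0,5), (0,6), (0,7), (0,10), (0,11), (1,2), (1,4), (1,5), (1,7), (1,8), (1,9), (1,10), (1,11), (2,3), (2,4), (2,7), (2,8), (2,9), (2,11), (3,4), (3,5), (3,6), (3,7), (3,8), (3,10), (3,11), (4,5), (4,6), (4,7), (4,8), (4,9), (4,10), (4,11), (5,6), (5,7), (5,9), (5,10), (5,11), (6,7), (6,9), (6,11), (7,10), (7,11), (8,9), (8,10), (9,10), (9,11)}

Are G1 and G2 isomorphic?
No, not isomorphic

The graphs are NOT isomorphic.

Counting triangles (3-cliques): G1 has 26, G2 has 100.
Triangle count is an isomorphism invariant, so differing triangle counts rule out isomorphism.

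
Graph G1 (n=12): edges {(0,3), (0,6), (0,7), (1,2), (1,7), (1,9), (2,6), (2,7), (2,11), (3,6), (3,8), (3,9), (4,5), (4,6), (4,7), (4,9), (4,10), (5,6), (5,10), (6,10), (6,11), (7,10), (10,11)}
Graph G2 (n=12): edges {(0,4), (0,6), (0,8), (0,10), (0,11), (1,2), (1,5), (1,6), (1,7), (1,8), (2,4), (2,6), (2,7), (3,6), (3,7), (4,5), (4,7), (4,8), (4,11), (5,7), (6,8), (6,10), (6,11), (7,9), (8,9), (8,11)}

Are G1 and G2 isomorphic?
No, not isomorphic

The graphs are NOT isomorphic.

Degrees in G1: deg(0)=3, deg(1)=3, deg(2)=4, deg(3)=4, deg(4)=5, deg(5)=3, deg(6)=7, deg(7)=5, deg(8)=1, deg(9)=3, deg(10)=5, deg(11)=3.
Sorted degree sequence of G1: [7, 5, 5, 5, 4, 4, 3, 3, 3, 3, 3, 1].
Degrees in G2: deg(0)=5, deg(1)=5, deg(2)=4, deg(3)=2, deg(4)=6, deg(5)=3, deg(6)=7, deg(7)=6, deg(8)=6, deg(9)=2, deg(10)=2, deg(11)=4.
Sorted degree sequence of G2: [7, 6, 6, 6, 5, 5, 4, 4, 3, 2, 2, 2].
The (sorted) degree sequence is an isomorphism invariant, so since G1 and G2 have different degree sequences they cannot be isomorphic.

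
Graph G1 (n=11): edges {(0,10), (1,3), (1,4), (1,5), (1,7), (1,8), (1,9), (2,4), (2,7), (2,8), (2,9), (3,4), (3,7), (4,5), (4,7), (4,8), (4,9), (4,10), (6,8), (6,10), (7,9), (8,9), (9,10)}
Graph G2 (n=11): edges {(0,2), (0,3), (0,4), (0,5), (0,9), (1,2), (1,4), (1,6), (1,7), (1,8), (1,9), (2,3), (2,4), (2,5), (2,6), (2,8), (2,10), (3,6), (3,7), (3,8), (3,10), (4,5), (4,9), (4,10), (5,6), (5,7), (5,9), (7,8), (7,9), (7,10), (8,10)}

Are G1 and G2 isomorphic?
No, not isomorphic

The graphs are NOT isomorphic.

Degrees in G1: deg(0)=1, deg(1)=6, deg(2)=4, deg(3)=3, deg(4)=8, deg(5)=2, deg(6)=2, deg(7)=5, deg(8)=5, deg(9)=6, deg(10)=4.
Sorted degree sequence of G1: [8, 6, 6, 5, 5, 4, 4, 3, 2, 2, 1].
Degrees in G2: deg(0)=5, deg(1)=6, deg(2)=8, deg(3)=6, deg(4)=6, deg(5)=6, deg(6)=4, deg(7)=6, deg(8)=5, deg(9)=5, deg(10)=5.
Sorted degree sequence of G2: [8, 6, 6, 6, 6, 6, 5, 5, 5, 5, 4].
The (sorted) degree sequence is an isomorphism invariant, so since G1 and G2 have different degree sequences they cannot be isomorphic.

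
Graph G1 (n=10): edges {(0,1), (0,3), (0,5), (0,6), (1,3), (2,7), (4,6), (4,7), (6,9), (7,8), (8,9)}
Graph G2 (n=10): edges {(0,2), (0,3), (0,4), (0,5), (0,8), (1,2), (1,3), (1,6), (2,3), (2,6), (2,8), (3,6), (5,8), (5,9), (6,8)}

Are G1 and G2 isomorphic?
No, not isomorphic

The graphs are NOT isomorphic.

Counting triangles (3-cliques): G1 has 1, G2 has 8.
Triangle count is an isomorphism invariant, so differing triangle counts rule out isomorphism.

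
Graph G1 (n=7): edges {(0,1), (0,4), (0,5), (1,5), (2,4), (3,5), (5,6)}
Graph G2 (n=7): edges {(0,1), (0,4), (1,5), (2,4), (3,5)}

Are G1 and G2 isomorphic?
No, not isomorphic

The graphs are NOT isomorphic.

Counting edges: G1 has 7 edge(s); G2 has 5 edge(s).
Edge count is an isomorphism invariant (a bijection on vertices induces a bijection on edges), so differing edge counts rule out isomorphism.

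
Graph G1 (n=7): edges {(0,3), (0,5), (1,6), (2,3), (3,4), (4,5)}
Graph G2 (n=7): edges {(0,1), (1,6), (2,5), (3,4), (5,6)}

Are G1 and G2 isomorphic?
No, not isomorphic

The graphs are NOT isomorphic.

Degrees in G1: deg(0)=2, deg(1)=1, deg(2)=1, deg(3)=3, deg(4)=2, deg(5)=2, deg(6)=1.
Sorted degree sequence of G1: [3, 2, 2, 2, 1, 1, 1].
Degrees in G2: deg(0)=1, deg(1)=2, deg(2)=1, deg(3)=1, deg(4)=1, deg(5)=2, deg(6)=2.
Sorted degree sequence of G2: [2, 2, 2, 1, 1, 1, 1].
The (sorted) degree sequence is an isomorphism invariant, so since G1 and G2 have different degree sequences they cannot be isomorphic.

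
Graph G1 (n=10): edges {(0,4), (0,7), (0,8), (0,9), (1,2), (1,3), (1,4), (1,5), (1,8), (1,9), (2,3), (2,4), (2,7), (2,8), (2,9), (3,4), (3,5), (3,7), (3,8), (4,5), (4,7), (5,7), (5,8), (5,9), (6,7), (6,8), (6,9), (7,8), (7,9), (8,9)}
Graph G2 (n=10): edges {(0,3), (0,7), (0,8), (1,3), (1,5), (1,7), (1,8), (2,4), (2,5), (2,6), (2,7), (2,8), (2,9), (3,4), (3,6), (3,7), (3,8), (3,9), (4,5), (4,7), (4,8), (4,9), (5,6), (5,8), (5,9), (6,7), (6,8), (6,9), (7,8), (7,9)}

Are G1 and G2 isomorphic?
Yes, isomorphic

The graphs are isomorphic.
One valid mapping φ: V(G1) → V(G2): 0→1, 1→9, 2→4, 3→2, 4→5, 5→6, 6→0, 7→8, 8→7, 9→3

Verify φ preserves adjacency — for each edge of G1, its image is an edge of G2:
  (0,4) → (φ(0),φ(4)) = (1,5) ∈ E(G2) ✓
  (0,7) → (φ(0),φ(7)) = (1,8) ∈ E(G2) ✓
  (0,8) → (φ(0),φ(8)) = (1,7) ∈ E(G2) ✓
  (0,9) → (φ(0),φ(9)) = (1,3) ∈ E(G2) ✓
  (1,2) → (φ(1),φ(2)) = (4,9) ∈ E(G2) ✓
  (1,3) → (φ(1),φ(3)) = (2,9) ∈ E(G2) ✓
  (1,4) → (φ(1),φ(4)) = (5,9) ∈ E(G2) ✓
  (1,5) → (φ(1),φ(5)) = (6,9) ∈ E(G2) ✓
  (1,8) → (φ(1),φ(8)) = (7,9) ∈ E(G2) ✓
  (1,9) → (φ(1),φ(9)) = (3,9) ∈ E(G2) ✓
  (2,3) → (φ(2),φ(3)) = (2,4) ∈ E(G2) ✓
  (2,4) → (φ(2),φ(4)) = (4,5) ∈ E(G2) ✓
  (2,7) → (φ(2),φ(7)) = (4,8) ∈ E(G2) ✓
  (2,8) → (φ(2),φ(8)) = (4,7) ∈ E(G2) ✓
  (2,9) → (φ(2),φ(9)) = (3,4) ∈ E(G2) ✓
  (3,4) → (φ(3),φ(4)) = (2,5) ∈ E(G2) ✓
  (3,5) → (φ(3),φ(5)) = (2,6) ∈ E(G2) ✓
  (3,7) → (φ(3),φ(7)) = (2,8) ∈ E(G2) ✓
  (3,8) → (φ(3),φ(8)) = (2,7) ∈ E(G2) ✓
  (4,5) → (φ(4),φ(5)) = (5,6) ∈ E(G2) ✓
  (4,7) → (φ(4),φ(7)) = (5,8) ∈ E(G2) ✓
  (5,7) → (φ(5),φ(7)) = (6,8) ∈ E(G2) ✓
  (5,8) → (φ(5),φ(8)) = (6,7) ∈ E(G2) ✓
  (5,9) → (φ(5),φ(9)) = (3,6) ∈ E(G2) ✓
  (6,7) → (φ(6),φ(7)) = (0,8) ∈ E(G2) ✓
  (6,8) → (φ(6),φ(8)) = (0,7) ∈ E(G2) ✓
  (6,9) → (φ(6),φ(9)) = (0,3) ∈ E(G2) ✓
  (7,8) → (φ(7),φ(8)) = (7,8) ∈ E(G2) ✓
  (7,9) → (φ(7),φ(9)) = (3,8) ∈ E(G2) ✓
  (8,9) → (φ(8),φ(9)) = (3,7) ∈ E(G2) ✓
All 30 edges of G1 map to edges of G2, and |E(G1)| = |E(G2)| = 30, so φ is a bijection on edges as well as vertices. Hence G1 ≅ G2.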